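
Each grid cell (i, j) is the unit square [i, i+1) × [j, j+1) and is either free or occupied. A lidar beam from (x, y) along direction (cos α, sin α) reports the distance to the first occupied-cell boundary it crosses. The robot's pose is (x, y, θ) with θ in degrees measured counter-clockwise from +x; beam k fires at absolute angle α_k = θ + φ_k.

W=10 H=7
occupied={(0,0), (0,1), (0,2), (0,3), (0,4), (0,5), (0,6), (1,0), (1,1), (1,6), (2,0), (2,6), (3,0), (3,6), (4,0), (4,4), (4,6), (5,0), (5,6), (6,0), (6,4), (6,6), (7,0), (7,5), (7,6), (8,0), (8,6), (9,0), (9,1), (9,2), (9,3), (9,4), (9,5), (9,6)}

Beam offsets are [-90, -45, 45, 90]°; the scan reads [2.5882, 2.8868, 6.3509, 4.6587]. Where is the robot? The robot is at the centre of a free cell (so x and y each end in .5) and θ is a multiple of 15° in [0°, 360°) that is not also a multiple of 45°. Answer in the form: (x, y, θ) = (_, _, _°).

(x, y, θ) = (6.5, 2.5, 105°)

Enumerate (i+0.5, j+0.5, θ) over the 36 free cells and 16 admissible headings. For each, cast all 4 beams and compare to the given ranges.
  (2.5, 5.5, 75°): beam 1 = 1.9319 ≠ 2.5882 ✗
  (1.5, 4.5, 165°): beam 1 = 1.5529 ≠ 2.5882 ✗
  (5.5, 5.5, 165°): beam 1 = 0.5176 ≠ 2.5882 ✗
  (7.5, 2.5, 30°): beam 1 = 1.7321 ≠ 2.5882 ✗
  …
  (6.5, 2.5, 105°): r_1=2.5882, r_2=2.8868, r_3=6.3509, r_4=4.6587 — all match ✓
Only this pose fits every beam.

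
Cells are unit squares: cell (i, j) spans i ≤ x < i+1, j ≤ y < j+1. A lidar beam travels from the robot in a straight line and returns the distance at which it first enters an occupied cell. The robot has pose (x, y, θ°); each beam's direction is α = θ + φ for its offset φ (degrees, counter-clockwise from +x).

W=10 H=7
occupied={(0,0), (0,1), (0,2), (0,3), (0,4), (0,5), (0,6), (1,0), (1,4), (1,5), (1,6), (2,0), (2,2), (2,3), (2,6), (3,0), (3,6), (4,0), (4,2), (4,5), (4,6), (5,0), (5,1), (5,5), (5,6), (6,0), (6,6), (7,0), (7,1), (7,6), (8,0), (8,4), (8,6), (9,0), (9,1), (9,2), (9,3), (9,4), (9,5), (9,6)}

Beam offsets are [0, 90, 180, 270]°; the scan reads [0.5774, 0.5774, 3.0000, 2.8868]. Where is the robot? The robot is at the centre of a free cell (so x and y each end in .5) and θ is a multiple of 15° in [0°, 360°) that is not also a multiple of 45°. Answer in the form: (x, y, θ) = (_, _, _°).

(x, y, θ) = (5.5, 2.5, 210°)

Candidates: 30 free-cell centres × 16 headings = 480 poses. Raycast each; keep the one whose scan matches to 4 dp.
  (2.5, 5.5, 240°): beam 1 = 1.0000 ≠ 0.5774 ✗
  (5.5, 3.5, 105°): beam 1 = 1.5529 ≠ 0.5774 ✗
  (7.5, 2.5, 75°): beam 1 = 1.9319 ≠ 0.5774 ✗
  …
  (5.5, 2.5, 210°): r_1=0.5774, r_2=0.5774, r_3=3.0000, r_4=2.8868 — all match ✓
Only this pose fits every beam.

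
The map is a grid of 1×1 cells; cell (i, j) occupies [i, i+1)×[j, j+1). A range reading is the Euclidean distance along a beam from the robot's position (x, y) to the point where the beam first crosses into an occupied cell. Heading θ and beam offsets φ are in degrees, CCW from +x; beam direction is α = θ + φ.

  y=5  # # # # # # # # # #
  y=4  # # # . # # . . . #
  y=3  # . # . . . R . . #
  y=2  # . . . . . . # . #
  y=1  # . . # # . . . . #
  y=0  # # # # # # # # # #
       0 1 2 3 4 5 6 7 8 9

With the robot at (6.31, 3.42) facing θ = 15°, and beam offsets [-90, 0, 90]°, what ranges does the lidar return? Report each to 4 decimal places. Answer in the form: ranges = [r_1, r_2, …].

beam 1: φ=-90°, α=285°
  d=(0.2588,-0.9659)  start (6,3)  tX=2.6660 tY=0.4348  stride 1/|dx|=3.8637 1/|dy|=1.0353
    cross y-line → (6,2), t=0.4348
    cross y-line → (6,1), t=1.4701
    cross y-line → (6,0), t=2.5054 (wall)
  → r_1 = 2.5054
beam 2: φ=0°, α=15°
  d=(0.9659,0.2588)  start (6,3)  tX=0.7143 tY=2.2409  stride 1/|dx|=1.0353 1/|dy|=3.8637
    cross x-line → (7,3), t=0.7143
    cross x-line → (8,3), t=1.7496
    cross y-line → (8,4), t=2.2409
    cross x-line → (9,4), t=2.7849 (wall)
  → r_2 = 2.7849
beam 3: φ=90°, α=105°
  d=(-0.2588,0.9659)  start (6,3)  tX=1.1977 tY=0.6005  stride 1/|dx|=3.8637 1/|dy|=1.0353
    cross y-line → (6,4), t=0.6005
    cross x-line → (5,4), t=1.1977 (wall)
  → r_3 = 1.1977

ranges = [2.5054, 2.7849, 1.1977]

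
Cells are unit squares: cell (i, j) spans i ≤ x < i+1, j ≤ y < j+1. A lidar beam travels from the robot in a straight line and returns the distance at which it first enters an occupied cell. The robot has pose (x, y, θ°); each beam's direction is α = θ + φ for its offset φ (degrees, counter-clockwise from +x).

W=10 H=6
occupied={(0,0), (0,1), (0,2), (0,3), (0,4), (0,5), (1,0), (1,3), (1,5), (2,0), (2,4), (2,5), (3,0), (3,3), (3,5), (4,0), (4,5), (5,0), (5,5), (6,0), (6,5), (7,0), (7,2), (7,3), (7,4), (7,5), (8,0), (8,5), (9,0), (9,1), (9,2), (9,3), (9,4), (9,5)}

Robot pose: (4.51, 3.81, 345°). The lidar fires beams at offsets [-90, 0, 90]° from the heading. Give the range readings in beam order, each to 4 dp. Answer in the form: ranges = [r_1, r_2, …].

ranges = [2.9091, 2.5778, 1.2320]

beam 1: φ=-90°, α=255°
  d=(-0.2588,-0.9659)  start (4,3)  tX=1.9705 tY=0.8386  stride 1/|dx|=3.8637 1/|dy|=1.0353
    cross y-line → (4,2), t=0.8386
    cross y-line → (4,1), t=1.8738
    cross x-line → (3,1), t=1.9705
    cross y-line → (3,0), t=2.9091 (wall)
  → r_1 = 2.9091
beam 2: φ=0°, α=345°
  d=(0.9659,-0.2588)  start (4,3)  tX=0.5073 tY=3.1296  stride 1/|dx|=1.0353 1/|dy|=3.8637
    cross x-line → (5,3), t=0.5073
    cross x-line → (6,3), t=1.5426
    cross x-line → (7,3), t=2.5778 (wall)
  → r_2 = 2.5778
beam 3: φ=90°, α=75°
  d=(0.2588,0.9659)  start (4,3)  tX=1.8932 tY=0.1967  stride 1/|dx|=3.8637 1/|dy|=1.0353
    cross y-line → (4,4), t=0.1967
    cross y-line → (4,5), t=1.2320 (wall)
  → r_3 = 1.2320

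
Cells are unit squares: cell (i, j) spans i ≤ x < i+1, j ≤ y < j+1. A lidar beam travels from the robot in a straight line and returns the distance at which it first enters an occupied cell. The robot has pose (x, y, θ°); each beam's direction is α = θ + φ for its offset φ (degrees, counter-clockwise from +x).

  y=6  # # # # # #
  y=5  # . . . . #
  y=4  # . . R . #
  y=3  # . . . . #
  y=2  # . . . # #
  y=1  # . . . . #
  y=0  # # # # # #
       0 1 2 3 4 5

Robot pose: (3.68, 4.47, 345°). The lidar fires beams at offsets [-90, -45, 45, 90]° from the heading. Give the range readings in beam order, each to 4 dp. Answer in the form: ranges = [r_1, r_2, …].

ranges = [3.5924, 1.6974, 1.5242, 1.5840]

beam 1: φ=-90°, α=255°
  direction (-0.2588, -0.9659); cell (3,4); t to first gridline: x 2.6273, y 0.4866 (then +3.8637 / +1.0353)
    (3,3) via y @ 0.4866
    (3,2) via y @ 1.5219
    (3,1) via y @ 2.5571
    (2,1) via x @ 2.6273
    (2,0) via y @ 3.5924  # hit
  → r_1 = 3.5924
beam 2: φ=-45°, α=300°
  direction (0.5000, -0.8660); cell (3,4); t to first gridline: x 0.6400, y 0.5427 (then +2.0000 / +1.1547)
    (3,3) via y @ 0.5427
    (4,3) via x @ 0.6400
    (4,2) via y @ 1.6974  # hit
  → r_2 = 1.6974
beam 3: φ=45°, α=30°
  direction (0.8660, 0.5000); cell (3,4); t to first gridline: x 0.3695, y 1.0600 (then +1.1547 / +2.0000)
    (4,4) via x @ 0.3695
    (4,5) via y @ 1.0600
    (5,5) via x @ 1.5242  # hit
  → r_3 = 1.5242
beam 4: φ=90°, α=75°
  direction (0.2588, 0.9659); cell (3,4); t to first gridline: x 1.2364, y 0.5487 (then +3.8637 / +1.0353)
    (3,5) via y @ 0.5487
    (4,5) via x @ 1.2364
    (4,6) via y @ 1.5840  # hit
  → r_4 = 1.5840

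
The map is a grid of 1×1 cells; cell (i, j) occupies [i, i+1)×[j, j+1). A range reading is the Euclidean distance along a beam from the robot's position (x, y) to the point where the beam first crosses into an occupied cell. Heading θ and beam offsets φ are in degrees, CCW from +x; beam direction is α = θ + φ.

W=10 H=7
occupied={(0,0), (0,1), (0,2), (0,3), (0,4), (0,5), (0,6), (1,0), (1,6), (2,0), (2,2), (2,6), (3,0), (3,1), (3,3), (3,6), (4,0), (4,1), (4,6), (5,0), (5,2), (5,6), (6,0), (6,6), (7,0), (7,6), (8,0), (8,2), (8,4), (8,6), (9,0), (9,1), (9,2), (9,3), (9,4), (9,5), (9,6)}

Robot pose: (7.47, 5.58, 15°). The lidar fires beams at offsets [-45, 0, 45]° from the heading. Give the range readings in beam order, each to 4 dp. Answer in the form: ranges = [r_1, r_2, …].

beam 1: φ=-45°, α=330°
  dir = (cos 330°, sin 330°) = (0.8660, -0.5000); from cell (7,5)
  next x-line at t=0.6120, next y-line at t=1.1600; Δt_x=1.1547, Δt_y=2.0000
    x: enter (8,5) at t=0.6120
    y: enter (8,4) at t=1.1600 ← occupied
  → r_1 = 1.1600
beam 2: φ=0°, α=15°
  dir = (cos 15°, sin 15°) = (0.9659, 0.2588); from cell (7,5)
  next x-line at t=0.5487, next y-line at t=1.6228; Δt_x=1.0353, Δt_y=3.8637
    x: enter (8,5) at t=0.5487
    x: enter (9,5) at t=1.5840 ← occupied
  → r_2 = 1.5840
beam 3: φ=45°, α=60°
  dir = (cos 60°, sin 60°) = (0.5000, 0.8660); from cell (7,5)
  next x-line at t=1.0600, next y-line at t=0.4850; Δt_x=2.0000, Δt_y=1.1547
    y: enter (7,6) at t=0.4850 ← occupied
  → r_3 = 0.4850

ranges = [1.1600, 1.5840, 0.4850]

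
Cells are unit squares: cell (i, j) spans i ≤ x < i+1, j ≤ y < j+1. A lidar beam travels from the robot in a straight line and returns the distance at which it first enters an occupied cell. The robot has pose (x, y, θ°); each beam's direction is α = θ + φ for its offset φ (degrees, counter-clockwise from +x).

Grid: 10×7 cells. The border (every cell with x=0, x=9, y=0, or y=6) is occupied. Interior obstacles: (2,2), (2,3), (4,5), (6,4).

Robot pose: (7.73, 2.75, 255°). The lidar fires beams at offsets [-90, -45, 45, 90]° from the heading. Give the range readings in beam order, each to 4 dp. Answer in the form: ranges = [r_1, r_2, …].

beam 1: φ=-90°, α=165°
  cosα=-0.9659 sinα=0.2588 | (7,2) | tMaxX 0.7558 tMaxY 0.9659 | tΔX 1.0353 tΔY 3.8637
    t=0.7558 [x] (6,2)
    t=0.9659 [y] (6,3)
    t=1.7910 [x] (5,3)
    t=2.8263 [x] (4,3)
    t=3.8616 [x] (3,3)
    t=4.8296 [y] (3,4)
    t=4.8969 [x] (2,4)
    t=5.9321 [x] (1,4)
    t=6.9674 [x] (0,4) — stop
  → r_1 = 6.9674
beam 2: φ=-45°, α=210°
  cosα=-0.8660 sinα=-0.5000 | (7,2) | tMaxX 0.8429 tMaxY 1.5000 | tΔX 1.1547 tΔY 2.0000
    t=0.8429 [x] (6,2)
    t=1.5000 [y] (6,1)
    t=1.9976 [x] (5,1)
    t=3.1523 [x] (4,1)
    t=3.5000 [y] (4,0) — stop
  → r_2 = 3.5000
beam 3: φ=45°, α=300°
  cosα=0.5000 sinα=-0.8660 | (7,2) | tMaxX 0.5400 tMaxY 0.8660 | tΔX 2.0000 tΔY 1.1547
    t=0.5400 [x] (8,2)
    t=0.8660 [y] (8,1)
    t=2.0207 [y] (8,0) — stop
  → r_3 = 2.0207
beam 4: φ=90°, α=345°
  cosα=0.9659 sinα=-0.2588 | (7,2) | tMaxX 0.2795 tMaxY 2.8978 | tΔX 1.0353 tΔY 3.8637
    t=0.2795 [x] (8,2)
    t=1.3148 [x] (9,2) — stop
  → r_4 = 1.3148

ranges = [6.9674, 3.5000, 2.0207, 1.3148]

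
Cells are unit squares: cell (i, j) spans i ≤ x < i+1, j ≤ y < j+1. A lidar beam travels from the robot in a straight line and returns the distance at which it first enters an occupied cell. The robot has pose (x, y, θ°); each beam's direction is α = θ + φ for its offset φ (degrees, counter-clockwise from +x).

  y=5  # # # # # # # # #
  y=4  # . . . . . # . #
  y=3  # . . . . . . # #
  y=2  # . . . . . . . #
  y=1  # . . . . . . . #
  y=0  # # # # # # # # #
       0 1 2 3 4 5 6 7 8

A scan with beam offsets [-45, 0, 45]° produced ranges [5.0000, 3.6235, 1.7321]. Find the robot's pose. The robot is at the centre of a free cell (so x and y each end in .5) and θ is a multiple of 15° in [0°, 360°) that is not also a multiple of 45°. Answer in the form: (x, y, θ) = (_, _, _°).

(x, y, θ) = (2.5, 3.5, 15°)

Candidates: 26 free-cell centres × 16 headings = 416 poses. Raycast each; keep the one whose scan matches to 4 dp.
  (3.5, 2.5, 210°): beam 1 = 2.5882 ≠ 5.0000 ✗
  (6.5, 3.5, 345°): beam 1 = 2.8868 ≠ 5.0000 ✗
  (3.5, 2.5, 30°): beam 1 = 4.6587 ≠ 5.0000 ✗
  (4.5, 1.5, 300°): beam 1 = 0.5176 ≠ 5.0000 ✗
  (3.5, 4.5, 120°): beam 1 = 0.5176 ≠ 5.0000 ✗
  …
  (2.5, 3.5, 15°): r_1=5.0000, r_2=3.6235, r_3=1.7321 — all match ✓
Only this pose fits every beam.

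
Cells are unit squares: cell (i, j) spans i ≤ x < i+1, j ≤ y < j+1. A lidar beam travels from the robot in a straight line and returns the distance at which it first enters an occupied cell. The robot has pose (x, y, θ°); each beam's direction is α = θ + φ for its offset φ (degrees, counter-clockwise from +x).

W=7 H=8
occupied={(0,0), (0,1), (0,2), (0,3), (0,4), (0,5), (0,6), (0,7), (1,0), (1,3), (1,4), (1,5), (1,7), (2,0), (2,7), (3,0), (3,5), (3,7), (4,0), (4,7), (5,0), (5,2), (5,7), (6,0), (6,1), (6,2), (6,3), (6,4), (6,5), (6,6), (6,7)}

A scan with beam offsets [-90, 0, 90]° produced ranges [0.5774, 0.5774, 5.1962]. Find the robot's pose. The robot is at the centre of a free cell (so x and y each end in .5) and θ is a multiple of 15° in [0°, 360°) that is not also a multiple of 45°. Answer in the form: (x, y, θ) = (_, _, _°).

The pose lattice has 25·16 = 400 candidates. Test each by forward raycasting.
  (3.5, 1.5, 15°): beam 1 = 0.5176 ≠ 0.5774 ✗
  (2.5, 2.5, 195°): beam 1 = 1.9319 ≠ 0.5774 ✗
  (1.5, 1.5, 285°): beam 1 = 0.5176 ≠ 0.5774 ✗
  …
  (1.5, 1.5, 300°): r_1=0.5774, r_2=0.5774, r_3=5.1962 — all match ✓
Unique over the lattice → pose = (1.5, 1.5, 300°).

(x, y, θ) = (1.5, 1.5, 300°)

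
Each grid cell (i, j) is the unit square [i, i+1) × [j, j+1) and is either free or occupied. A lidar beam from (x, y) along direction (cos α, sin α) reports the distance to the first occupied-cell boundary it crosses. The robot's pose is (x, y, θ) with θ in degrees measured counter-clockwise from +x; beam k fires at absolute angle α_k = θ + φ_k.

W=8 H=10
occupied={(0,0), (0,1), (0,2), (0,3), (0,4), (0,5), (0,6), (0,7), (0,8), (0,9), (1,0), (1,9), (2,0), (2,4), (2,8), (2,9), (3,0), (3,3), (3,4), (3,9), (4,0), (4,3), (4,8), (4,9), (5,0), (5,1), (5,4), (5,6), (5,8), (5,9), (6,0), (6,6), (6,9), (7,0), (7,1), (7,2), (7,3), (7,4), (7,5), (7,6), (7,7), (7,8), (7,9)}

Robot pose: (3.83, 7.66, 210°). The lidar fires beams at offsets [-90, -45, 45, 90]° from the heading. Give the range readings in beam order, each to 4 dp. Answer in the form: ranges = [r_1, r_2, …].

ranges = [1.5473, 1.3137, 2.7538, 3.0715]

beam 1: φ=-90°, α=120°
  direction (-0.5000, 0.8660); cell (3,7); t to first gridline: x 1.6600, y 0.3926 (then +2.0000 / +1.1547)
    (3,8) via y @ 0.3926
    (3,9) via y @ 1.5473  # hit
  → r_1 = 1.5473
beam 2: φ=-45°, α=165°
  direction (-0.9659, 0.2588); cell (3,7); t to first gridline: x 0.8593, y 1.3137 (then +1.0353 / +3.8637)
    (2,7) via x @ 0.8593
    (2,8) via y @ 1.3137  # hit
  → r_2 = 1.3137
beam 3: φ=45°, α=255°
  direction (-0.2588, -0.9659); cell (3,7); t to first gridline: x 3.2069, y 0.6833 (then +3.8637 / +1.0353)
    (3,6) via y @ 0.6833
    (3,5) via y @ 1.7186
    (3,4) via y @ 2.7538  # hit
  → r_3 = 2.7538
beam 4: φ=90°, α=300°
  direction (0.5000, -0.8660); cell (3,7); t to first gridline: x 0.3400, y 0.7621 (then +2.0000 / +1.1547)
    (4,7) via x @ 0.3400
    (4,6) via y @ 0.7621
    (4,5) via y @ 1.9168
    (5,5) via x @ 2.3400
    (5,4) via y @ 3.0715  # hit
  → r_4 = 3.0715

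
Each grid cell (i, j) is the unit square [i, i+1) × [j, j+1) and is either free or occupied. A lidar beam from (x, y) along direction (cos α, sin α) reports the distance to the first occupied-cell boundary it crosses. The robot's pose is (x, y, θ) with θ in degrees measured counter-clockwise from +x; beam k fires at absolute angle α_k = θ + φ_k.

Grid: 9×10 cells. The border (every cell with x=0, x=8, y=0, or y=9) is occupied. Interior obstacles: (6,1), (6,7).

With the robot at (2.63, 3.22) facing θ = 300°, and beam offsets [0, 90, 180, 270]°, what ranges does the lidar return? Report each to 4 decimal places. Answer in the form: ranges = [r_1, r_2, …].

beam 1: φ=0°, α=300°
  direction (0.5000, -0.8660); cell (2,3); t to first gridline: x 0.7400, y 0.2540 (then +2.0000 / +1.1547)
    (2,2) via y @ 0.2540
    (3,2) via x @ 0.7400
    (3,1) via y @ 1.4087
    (3,0) via y @ 2.5634  # hit
  → r_1 = 2.5634
beam 2: φ=90°, α=30°
  direction (0.8660, 0.5000); cell (2,3); t to first gridline: x 0.4272, y 1.5600 (then +1.1547 / +2.0000)
    (3,3) via x @ 0.4272
    (3,4) via y @ 1.5600
    (4,4) via x @ 1.5819
    (5,4) via x @ 2.7366
    (5,5) via y @ 3.5600
    (6,5) via x @ 3.8913
    (7,5) via x @ 5.0460
    (7,6) via y @ 5.5600
    (8,6) via x @ 6.2007  # hit
  → r_2 = 6.2007
beam 3: φ=180°, α=120°
  direction (-0.5000, 0.8660); cell (2,3); t to first gridline: x 1.2600, y 0.9007 (then +2.0000 / +1.1547)
    (2,4) via y @ 0.9007
    (1,4) via x @ 1.2600
    (1,5) via y @ 2.0554
    (1,6) via y @ 3.2101
    (0,6) via x @ 3.2600  # hit
  → r_3 = 3.2600
beam 4: φ=270°, α=210°
  direction (-0.8660, -0.5000); cell (2,3); t to first gridline: x 0.7275, y 0.4400 (then +1.1547 / +2.0000)
    (2,2) via y @ 0.4400
    (1,2) via x @ 0.7275
    (0,2) via x @ 1.8822  # hit
  → r_4 = 1.8822

ranges = [2.5634, 6.2007, 3.2600, 1.8822]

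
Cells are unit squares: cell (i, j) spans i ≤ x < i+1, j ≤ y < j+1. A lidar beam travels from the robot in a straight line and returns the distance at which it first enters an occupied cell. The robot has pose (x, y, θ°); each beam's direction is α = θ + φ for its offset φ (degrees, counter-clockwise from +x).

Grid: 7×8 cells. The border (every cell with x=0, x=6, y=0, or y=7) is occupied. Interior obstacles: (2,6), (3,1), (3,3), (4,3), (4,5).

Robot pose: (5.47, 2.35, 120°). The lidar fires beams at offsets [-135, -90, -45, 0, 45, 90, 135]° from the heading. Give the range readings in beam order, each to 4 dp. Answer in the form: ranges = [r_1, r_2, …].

beam 1: φ=-135°, α=345°
  direction (0.9659, -0.2588); cell (5,2); t to first gridline: x 0.5487, y 1.3523 (then +1.0353 / +3.8637)
    (6,2) via x @ 0.5487  # hit
  → r_1 = 0.5487
beam 2: φ=-90°, α=30°
  direction (0.8660, 0.5000); cell (5,2); t to first gridline: x 0.6120, y 1.3000 (then +1.1547 / +2.0000)
    (6,2) via x @ 0.6120  # hit
  → r_2 = 0.6120
beam 3: φ=-45°, α=75°
  direction (0.2588, 0.9659); cell (5,2); t to first gridline: x 2.0478, y 0.6729 (then +3.8637 / +1.0353)
    (5,3) via y @ 0.6729
    (5,4) via y @ 1.7082
    (6,4) via x @ 2.0478  # hit
  → r_3 = 2.0478
beam 4: φ=0°, α=120°
  direction (-0.5000, 0.8660); cell (5,2); t to first gridline: x 0.9400, y 0.7506 (then +2.0000 / +1.1547)
    (5,3) via y @ 0.7506
    (4,3) via x @ 0.9400  # hit
  → r_4 = 0.9400
beam 5: φ=45°, α=165°
  direction (-0.9659, 0.2588); cell (5,2); t to first gridline: x 0.4866, y 2.5114 (then +1.0353 / +3.8637)
    (4,2) via x @ 0.4866
    (3,2) via x @ 1.5219
    (3,3) via y @ 2.5114  # hit
  → r_5 = 2.5114
beam 6: φ=90°, α=210°
  direction (-0.8660, -0.5000); cell (5,2); t to first gridline: x 0.5427, y 0.7000 (then +1.1547 / +2.0000)
    (4,2) via x @ 0.5427
    (4,1) via y @ 0.7000
    (3,1) via x @ 1.6974  # hit
  → r_6 = 1.6974
beam 7: φ=135°, α=255°
  direction (-0.2588, -0.9659); cell (5,2); t to first gridline: x 1.8159, y 0.3623 (then +3.8637 / +1.0353)
    (5,1) via y @ 0.3623
    (5,0) via y @ 1.3976  # hit
  → r_7 = 1.3976

ranges = [0.5487, 0.6120, 2.0478, 0.9400, 2.5114, 1.6974, 1.3976]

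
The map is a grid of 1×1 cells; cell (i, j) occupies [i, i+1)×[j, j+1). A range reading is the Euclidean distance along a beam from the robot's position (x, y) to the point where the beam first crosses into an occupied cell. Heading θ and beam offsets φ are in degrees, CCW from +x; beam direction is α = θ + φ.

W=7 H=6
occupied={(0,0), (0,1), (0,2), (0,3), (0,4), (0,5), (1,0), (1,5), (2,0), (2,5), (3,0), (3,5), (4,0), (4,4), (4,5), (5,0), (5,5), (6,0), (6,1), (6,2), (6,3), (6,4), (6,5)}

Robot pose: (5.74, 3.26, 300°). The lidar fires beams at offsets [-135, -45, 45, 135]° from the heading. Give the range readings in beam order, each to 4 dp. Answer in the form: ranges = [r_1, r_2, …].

ranges = [4.9072, 2.3397, 0.2692, 1.0046]

beam 1: φ=-135°, α=165°
  dir = (cos 165°, sin 165°) = (-0.9659, 0.2588); from cell (5,3)
  next x-line at t=0.7661, next y-line at t=2.8591; Δt_x=1.0353, Δt_y=3.8637
    x: enter (4,3) at t=0.7661
    x: enter (3,3) at t=1.8014
    x: enter (2,3) at t=2.8367
    y: enter (2,4) at t=2.8591
    x: enter (1,4) at t=3.8719
    x: enter (0,4) at t=4.9072 ← occupied
  → r_1 = 4.9072
beam 2: φ=-45°, α=255°
  dir = (cos 255°, sin 255°) = (-0.2588, -0.9659); from cell (5,3)
  next x-line at t=2.8591, next y-line at t=0.2692; Δt_x=3.8637, Δt_y=1.0353
    y: enter (5,2) at t=0.2692
    y: enter (5,1) at t=1.3044
    y: enter (5,0) at t=2.3397 ← occupied
  → r_2 = 2.3397
beam 3: φ=45°, α=345°
  dir = (cos 345°, sin 345°) = (0.9659, -0.2588); from cell (5,3)
  next x-line at t=0.2692, next y-line at t=1.0046; Δt_x=1.0353, Δt_y=3.8637
    x: enter (6,3) at t=0.2692 ← occupied
  → r_3 = 0.2692
beam 4: φ=135°, α=75°
  dir = (cos 75°, sin 75°) = (0.2588, 0.9659); from cell (5,3)
  next x-line at t=1.0046, next y-line at t=0.7661; Δt_x=3.8637, Δt_y=1.0353
    y: enter (5,4) at t=0.7661
    x: enter (6,4) at t=1.0046 ← occupied
  → r_4 = 1.0046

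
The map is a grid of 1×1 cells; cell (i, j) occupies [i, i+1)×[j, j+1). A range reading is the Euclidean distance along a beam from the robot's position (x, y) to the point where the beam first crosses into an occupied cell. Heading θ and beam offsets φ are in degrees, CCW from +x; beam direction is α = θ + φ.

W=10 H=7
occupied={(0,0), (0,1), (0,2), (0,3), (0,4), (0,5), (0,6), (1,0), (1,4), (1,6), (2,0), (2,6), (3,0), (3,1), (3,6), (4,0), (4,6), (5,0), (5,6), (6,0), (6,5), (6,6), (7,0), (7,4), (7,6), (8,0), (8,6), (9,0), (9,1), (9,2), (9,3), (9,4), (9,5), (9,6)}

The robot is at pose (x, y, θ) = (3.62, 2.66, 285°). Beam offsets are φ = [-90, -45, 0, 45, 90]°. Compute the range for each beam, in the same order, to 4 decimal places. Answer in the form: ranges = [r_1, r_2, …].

ranges = [2.7124, 0.7621, 0.6833, 3.3200, 5.5698]

beam 1: φ=-90°, α=195°
  direction (-0.9659, -0.2588); cell (3,2); t to first gridline: x 0.6419, y 2.5500 (then +1.0353 / +3.8637)
    (2,2) via x @ 0.6419
    (1,2) via x @ 1.6771
    (1,1) via y @ 2.5500
    (0,1) via x @ 2.7124  # hit
  → r_1 = 2.7124
beam 2: φ=-45°, α=240°
  direction (-0.5000, -0.8660); cell (3,2); t to first gridline: x 1.2400, y 0.7621 (then +2.0000 / +1.1547)
    (3,1) via y @ 0.7621  # hit
  → r_2 = 0.7621
beam 3: φ=0°, α=285°
  direction (0.2588, -0.9659); cell (3,2); t to first gridline: x 1.4682, y 0.6833 (then +3.8637 / +1.0353)
    (3,1) via y @ 0.6833  # hit
  → r_3 = 0.6833
beam 4: φ=45°, α=330°
  direction (0.8660, -0.5000); cell (3,2); t to first gridline: x 0.4388, y 1.3200 (then +1.1547 / +2.0000)
    (4,2) via x @ 0.4388
    (4,1) via y @ 1.3200
    (5,1) via x @ 1.5935
    (6,1) via x @ 2.7482
    (6,0) via y @ 3.3200  # hit
  → r_4 = 3.3200
beam 5: φ=90°, α=15°
  direction (0.9659, 0.2588); cell (3,2); t to first gridline: x 0.3934, y 1.3137 (then +1.0353 / +3.8637)
    (4,2) via x @ 0.3934
    (4,3) via y @ 1.3137
    (5,3) via x @ 1.4287
    (6,3) via x @ 2.4640
    (7,3) via x @ 3.4992
    (8,3) via x @ 4.5345
    (8,4) via y @ 5.1774
    (9,4) via x @ 5.5698  # hit
  → r_5 = 5.5698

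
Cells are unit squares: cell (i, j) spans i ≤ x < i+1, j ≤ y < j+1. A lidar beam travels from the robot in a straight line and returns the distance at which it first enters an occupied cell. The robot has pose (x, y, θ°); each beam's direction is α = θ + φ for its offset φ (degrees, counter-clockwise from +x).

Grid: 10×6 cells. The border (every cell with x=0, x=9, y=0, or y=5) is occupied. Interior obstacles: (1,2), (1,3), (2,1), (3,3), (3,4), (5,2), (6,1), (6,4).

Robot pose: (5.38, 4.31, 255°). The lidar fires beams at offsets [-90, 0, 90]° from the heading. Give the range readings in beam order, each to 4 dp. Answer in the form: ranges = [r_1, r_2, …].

beam 1: φ=-90°, α=165°
  dir = (cos 165°, sin 165°) = (-0.9659, 0.2588); from cell (5,4)
  next x-line at t=0.3934, next y-line at t=2.6660; Δt_x=1.0353, Δt_y=3.8637
    x: enter (4,4) at t=0.3934
    x: enter (3,4) at t=1.4287 ← occupied
  → r_1 = 1.4287
beam 2: φ=0°, α=255°
  dir = (cos 255°, sin 255°) = (-0.2588, -0.9659); from cell (5,4)
  next x-line at t=1.4682, next y-line at t=0.3209; Δt_x=3.8637, Δt_y=1.0353
    y: enter (5,3) at t=0.3209
    y: enter (5,2) at t=1.3562 ← occupied
  → r_2 = 1.3562
beam 3: φ=90°, α=345°
  dir = (cos 345°, sin 345°) = (0.9659, -0.2588); from cell (5,4)
  next x-line at t=0.6419, next y-line at t=1.1977; Δt_x=1.0353, Δt_y=3.8637
    x: enter (6,4) at t=0.6419 ← occupied
  → r_3 = 0.6419

ranges = [1.4287, 1.3562, 0.6419]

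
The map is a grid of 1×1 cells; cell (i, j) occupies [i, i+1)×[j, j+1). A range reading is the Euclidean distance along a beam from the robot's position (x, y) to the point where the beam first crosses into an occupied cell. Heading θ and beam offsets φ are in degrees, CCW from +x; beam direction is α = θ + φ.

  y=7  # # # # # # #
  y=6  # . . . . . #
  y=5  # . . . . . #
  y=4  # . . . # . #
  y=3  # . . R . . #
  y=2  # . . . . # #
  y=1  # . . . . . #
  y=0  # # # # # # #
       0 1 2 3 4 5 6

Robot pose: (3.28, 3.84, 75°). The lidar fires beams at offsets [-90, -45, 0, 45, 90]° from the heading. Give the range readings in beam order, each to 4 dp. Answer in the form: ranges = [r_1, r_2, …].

ranges = [2.8160, 0.8314, 3.2715, 3.6489, 2.3604]

beam 1: φ=-90°, α=345°
  d=(0.9659,-0.2588)  start (3,3)  tX=0.7454 tY=3.2455  stride 1/|dx|=1.0353 1/|dy|=3.8637
    cross x-line → (4,3), t=0.7454
    cross x-line → (5,3), t=1.7807
    cross x-line → (6,3), t=2.8160 (wall)
  → r_1 = 2.8160
beam 2: φ=-45°, α=30°
  d=(0.8660,0.5000)  start (3,3)  tX=0.8314 tY=0.3200  stride 1/|dx|=1.1547 1/|dy|=2.0000
    cross y-line → (3,4), t=0.3200
    cross x-line → (4,4), t=0.8314 (wall)
  → r_2 = 0.8314
beam 3: φ=0°, α=75°
  d=(0.2588,0.9659)  start (3,3)  tX=2.7819 tY=0.1656  stride 1/|dx|=3.8637 1/|dy|=1.0353
    cross y-line → (3,4), t=0.1656
    cross y-line → (3,5), t=1.2009
    cross y-line → (3,6), t=2.2362
    cross x-line → (4,6), t=2.7819
    cross y-line → (4,7), t=3.2715 (wall)
  → r_3 = 3.2715
beam 4: φ=45°, α=120°
  d=(-0.5000,0.8660)  start (3,3)  tX=0.5600 tY=0.1848  stride 1/|dx|=2.0000 1/|dy|=1.1547
    cross y-line → (3,4), t=0.1848
    cross x-line → (2,4), t=0.5600
    cross y-line → (2,5), t=1.3395
    cross y-line → (2,6), t=2.4942
    cross x-line → (1,6), t=2.5600
    cross y-line → (1,7), t=3.6489 (wall)
  → r_4 = 3.6489
beam 5: φ=90°, α=165°
  d=(-0.9659,0.2588)  start (3,3)  tX=0.2899 tY=0.6182  stride 1/|dx|=1.0353 1/|dy|=3.8637
    cross x-line → (2,3), t=0.2899
    cross y-line → (2,4), t=0.6182
    cross x-line → (1,4), t=1.3252
    cross x-line → (0,4), t=2.3604 (wall)
  → r_5 = 2.3604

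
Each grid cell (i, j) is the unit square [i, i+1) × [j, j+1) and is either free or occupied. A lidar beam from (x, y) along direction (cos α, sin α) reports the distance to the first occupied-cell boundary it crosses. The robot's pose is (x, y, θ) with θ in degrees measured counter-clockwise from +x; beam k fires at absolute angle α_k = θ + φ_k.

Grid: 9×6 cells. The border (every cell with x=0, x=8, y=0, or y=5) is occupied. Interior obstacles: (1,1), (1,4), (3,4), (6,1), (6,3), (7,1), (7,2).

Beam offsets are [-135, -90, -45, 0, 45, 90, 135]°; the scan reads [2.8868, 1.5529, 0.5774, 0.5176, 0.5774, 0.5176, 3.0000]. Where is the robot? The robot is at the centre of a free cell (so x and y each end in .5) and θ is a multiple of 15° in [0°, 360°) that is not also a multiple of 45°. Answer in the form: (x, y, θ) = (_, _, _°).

The pose lattice has 21·16 = 336 candidates. Test each by forward raycasting.
  (2.5, 4.5, 330°): beam 1 = 0.5176 ≠ 2.8868 ✗
  (2.5, 4.5, 75°): beam 1 = 4.0415 ≠ 2.8868 ✗
  (3.5, 1.5, 60°): beam 1 = 0.5176 ≠ 2.8868 ✗
  (4.5, 4.5, 120°): beam 1 = 1.9319 ≠ 2.8868 ✗
  …
  (1.5, 2.5, 195°): r_1=2.8868, r_2=1.5529, r_3=0.5774, r_4=0.5176, r_5=0.5774, r_6=0.5176, r_7=3.0000 — all match ✓
No second candidate reproduces the full scan.

(x, y, θ) = (1.5, 2.5, 195°)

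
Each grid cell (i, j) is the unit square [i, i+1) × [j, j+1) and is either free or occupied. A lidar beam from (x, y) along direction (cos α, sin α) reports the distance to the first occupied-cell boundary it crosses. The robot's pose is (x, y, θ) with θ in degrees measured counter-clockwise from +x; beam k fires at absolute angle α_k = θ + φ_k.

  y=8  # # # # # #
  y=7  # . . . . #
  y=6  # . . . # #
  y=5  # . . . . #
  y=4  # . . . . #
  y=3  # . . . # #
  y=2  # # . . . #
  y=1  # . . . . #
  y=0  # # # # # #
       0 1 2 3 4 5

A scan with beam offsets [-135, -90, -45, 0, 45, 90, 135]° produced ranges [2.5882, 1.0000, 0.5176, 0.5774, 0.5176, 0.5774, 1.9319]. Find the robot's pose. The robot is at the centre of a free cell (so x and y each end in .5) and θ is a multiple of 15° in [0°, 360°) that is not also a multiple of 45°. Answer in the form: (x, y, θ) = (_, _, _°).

The pose lattice has 25·16 = 400 candidates. Test each by forward raycasting.
  (1.5, 7.5, 150°): beam 1 = 1.9319 ≠ 2.5882 ✗
  (1.5, 5.5, 255°): beam 1 = 1.0000 ≠ 2.5882 ✗
  (2.5, 6.5, 195°): beam 1 = 1.7321 ≠ 2.5882 ✗
  (3.5, 1.5, 30°): beam 1 = 0.5176 ≠ 2.5882 ✗
  …
  (1.5, 7.5, 120°): r_1=2.5882, r_2=1.0000, r_3=0.5176, r_4=0.5774, r_5=0.5176, r_6=0.5774, r_7=1.9319 — all match ✓
Only this pose fits every beam.

(x, y, θ) = (1.5, 7.5, 120°)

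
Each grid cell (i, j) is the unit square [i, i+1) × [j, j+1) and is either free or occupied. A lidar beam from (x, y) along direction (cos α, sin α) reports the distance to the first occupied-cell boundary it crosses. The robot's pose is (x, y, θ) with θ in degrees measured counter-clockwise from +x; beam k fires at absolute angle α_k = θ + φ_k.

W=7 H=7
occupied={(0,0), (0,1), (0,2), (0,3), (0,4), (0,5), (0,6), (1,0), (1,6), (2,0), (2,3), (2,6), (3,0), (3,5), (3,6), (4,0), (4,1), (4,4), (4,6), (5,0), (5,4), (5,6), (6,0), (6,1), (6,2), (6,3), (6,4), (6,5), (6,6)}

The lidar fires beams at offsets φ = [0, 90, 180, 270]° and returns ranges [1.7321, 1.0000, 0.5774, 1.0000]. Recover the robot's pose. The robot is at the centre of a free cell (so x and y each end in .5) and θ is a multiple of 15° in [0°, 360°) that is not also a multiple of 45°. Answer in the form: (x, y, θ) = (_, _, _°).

The pose lattice has 20·16 = 320 candidates. Test each by forward raycasting.
  (5.5, 1.5, 15°): beam 1 = 0.5176 ≠ 1.7321 ✗
  (1.5, 2.5, 300°): beam 3 = 1.0000 ≠ 0.5774 ✗
  (5.5, 3.5, 345°): beam 1 = 0.5176 ≠ 1.7321 ✗
  (3.5, 4.5, 345°): beam 1 = 0.5176 ≠ 1.7321 ✗
  …
  (1.5, 4.5, 30°): r_1=1.7321, r_2=1.0000, r_3=0.5774, r_4=1.0000 — all match ✓
No second candidate reproduces the full scan.

(x, y, θ) = (1.5, 4.5, 30°)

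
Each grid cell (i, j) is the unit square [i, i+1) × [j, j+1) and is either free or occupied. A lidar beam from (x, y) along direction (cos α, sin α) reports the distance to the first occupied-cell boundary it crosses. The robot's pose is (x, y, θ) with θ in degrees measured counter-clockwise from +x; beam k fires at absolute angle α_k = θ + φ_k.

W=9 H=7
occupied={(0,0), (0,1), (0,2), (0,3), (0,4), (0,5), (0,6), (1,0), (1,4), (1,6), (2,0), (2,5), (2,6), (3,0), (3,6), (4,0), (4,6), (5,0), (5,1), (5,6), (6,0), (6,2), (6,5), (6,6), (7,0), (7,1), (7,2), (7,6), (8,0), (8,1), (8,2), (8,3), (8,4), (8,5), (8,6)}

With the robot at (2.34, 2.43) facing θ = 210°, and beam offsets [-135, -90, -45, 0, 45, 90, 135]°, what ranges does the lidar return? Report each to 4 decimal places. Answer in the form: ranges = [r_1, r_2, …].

beam 1: φ=-135°, α=75°
  dir = (cos 75°, sin 75°) = (0.2588, 0.9659); from cell (2,2)
  next x-line at t=2.5500, next y-line at t=0.5901; Δt_x=3.8637, Δt_y=1.0353
    y: enter (2,3) at t=0.5901
    y: enter (2,4) at t=1.6254
    x: enter (3,4) at t=2.5500
    y: enter (3,5) at t=2.6607
    y: enter (3,6) at t=3.6959 ← occupied
  → r_1 = 3.6959
beam 2: φ=-90°, α=120°
  dir = (cos 120°, sin 120°) = (-0.5000, 0.8660); from cell (2,2)
  next x-line at t=0.6800, next y-line at t=0.6582; Δt_x=2.0000, Δt_y=1.1547
    y: enter (2,3) at t=0.6582
    x: enter (1,3) at t=0.6800
    y: enter (1,4) at t=1.8129 ← occupied
  → r_2 = 1.8129
beam 3: φ=-45°, α=165°
  dir = (cos 165°, sin 165°) = (-0.9659, 0.2588); from cell (2,2)
  next x-line at t=0.3520, next y-line at t=2.2023; Δt_x=1.0353, Δt_y=3.8637
    x: enter (1,2) at t=0.3520
    x: enter (0,2) at t=1.3873 ← occupied
  → r_3 = 1.3873
beam 4: φ=0°, α=210°
  dir = (cos 210°, sin 210°) = (-0.8660, -0.5000); from cell (2,2)
  next x-line at t=0.3926, next y-line at t=0.8600; Δt_x=1.1547, Δt_y=2.0000
    x: enter (1,2) at t=0.3926
    y: enter (1,1) at t=0.8600
    x: enter (0,1) at t=1.5473 ← occupied
  → r_4 = 1.5473
beam 5: φ=45°, α=255°
  dir = (cos 255°, sin 255°) = (-0.2588, -0.9659); from cell (2,2)
  next x-line at t=1.3137, next y-line at t=0.4452; Δt_x=3.8637, Δt_y=1.0353
    y: enter (2,1) at t=0.4452
    x: enter (1,1) at t=1.3137
    y: enter (1,0) at t=1.4804 ← occupied
  → r_5 = 1.4804
beam 6: φ=90°, α=300°
  dir = (cos 300°, sin 300°) = (0.5000, -0.8660); from cell (2,2)
  next x-line at t=1.3200, next y-line at t=0.4965; Δt_x=2.0000, Δt_y=1.1547
    y: enter (2,1) at t=0.4965
    x: enter (3,1) at t=1.3200
    y: enter (3,0) at t=1.6512 ← occupied
  → r_6 = 1.6512
beam 7: φ=135°, α=345°
  dir = (cos 345°, sin 345°) = (0.9659, -0.2588); from cell (2,2)
  next x-line at t=0.6833, next y-line at t=1.6614; Δt_x=1.0353, Δt_y=3.8637
    x: enter (3,2) at t=0.6833
    y: enter (3,1) at t=1.6614
    x: enter (4,1) at t=1.7186
    x: enter (5,1) at t=2.7538 ← occupied
  → r_7 = 2.7538

ranges = [3.6959, 1.8129, 1.3873, 1.5473, 1.4804, 1.6512, 2.7538]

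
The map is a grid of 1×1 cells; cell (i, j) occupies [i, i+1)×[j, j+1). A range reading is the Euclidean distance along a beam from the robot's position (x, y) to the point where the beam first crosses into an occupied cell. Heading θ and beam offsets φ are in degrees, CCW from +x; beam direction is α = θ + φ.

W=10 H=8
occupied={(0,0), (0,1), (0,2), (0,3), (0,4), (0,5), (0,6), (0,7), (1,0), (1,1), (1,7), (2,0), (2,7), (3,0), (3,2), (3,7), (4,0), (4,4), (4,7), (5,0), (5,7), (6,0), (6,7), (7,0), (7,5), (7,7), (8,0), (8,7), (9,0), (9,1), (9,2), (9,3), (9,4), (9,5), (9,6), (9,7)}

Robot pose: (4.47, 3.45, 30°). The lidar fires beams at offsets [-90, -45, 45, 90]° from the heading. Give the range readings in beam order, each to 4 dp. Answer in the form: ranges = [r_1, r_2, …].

ranges = [2.8290, 4.6898, 0.5694, 0.6351]

beam 1: φ=-90°, α=300°
  dir = (cos 300°, sin 300°) = (0.5000, -0.8660); from cell (4,3)
  next x-line at t=1.0600, next y-line at t=0.5196; Δt_x=2.0000, Δt_y=1.1547
    y: enter (4,2) at t=0.5196
    x: enter (5,2) at t=1.0600
    y: enter (5,1) at t=1.6743
    y: enter (5,0) at t=2.8290 ← occupied
  → r_1 = 2.8290
beam 2: φ=-45°, α=345°
  dir = (cos 345°, sin 345°) = (0.9659, -0.2588); from cell (4,3)
  next x-line at t=0.5487, next y-line at t=1.7387; Δt_x=1.0353, Δt_y=3.8637
    x: enter (5,3) at t=0.5487
    x: enter (6,3) at t=1.5840
    y: enter (6,2) at t=1.7387
    x: enter (7,2) at t=2.6192
    x: enter (8,2) at t=3.6545
    x: enter (9,2) at t=4.6898 ← occupied
  → r_2 = 4.6898
beam 3: φ=45°, α=75°
  dir = (cos 75°, sin 75°) = (0.2588, 0.9659); from cell (4,3)
  next x-line at t=2.0478, next y-line at t=0.5694; Δt_x=3.8637, Δt_y=1.0353
    y: enter (4,4) at t=0.5694 ← occupied
  → r_3 = 0.5694
beam 4: φ=90°, α=120°
  dir = (cos 120°, sin 120°) = (-0.5000, 0.8660); from cell (4,3)
  next x-line at t=0.9400, next y-line at t=0.6351; Δt_x=2.0000, Δt_y=1.1547
    y: enter (4,4) at t=0.6351 ← occupied
  → r_4 = 0.6351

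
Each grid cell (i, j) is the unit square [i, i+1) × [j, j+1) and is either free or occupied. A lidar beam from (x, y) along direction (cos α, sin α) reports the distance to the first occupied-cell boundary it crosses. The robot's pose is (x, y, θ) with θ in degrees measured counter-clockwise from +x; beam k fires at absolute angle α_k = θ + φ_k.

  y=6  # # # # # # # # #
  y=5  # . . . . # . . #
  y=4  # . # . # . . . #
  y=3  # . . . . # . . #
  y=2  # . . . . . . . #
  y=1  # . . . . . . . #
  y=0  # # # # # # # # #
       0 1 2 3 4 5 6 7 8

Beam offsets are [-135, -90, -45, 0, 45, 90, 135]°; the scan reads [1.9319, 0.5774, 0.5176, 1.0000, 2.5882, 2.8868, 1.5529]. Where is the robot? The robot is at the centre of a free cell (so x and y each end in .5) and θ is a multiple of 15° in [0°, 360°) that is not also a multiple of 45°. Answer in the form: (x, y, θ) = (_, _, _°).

Enumerate (i+0.5, j+0.5, θ) over the 31 free cells and 16 admissible headings. For each, cast all 7 beams and compare to the given ranges.
  (6.5, 1.5, 345°): beam 1 = 1.0000 ≠ 1.9319 ✗
  (2.5, 5.5, 255°): beam 1 = 0.5774 ≠ 1.9319 ✗
  (1.5, 2.5, 285°): beam 1 = 0.5774 ≠ 1.9319 ✗
  (4.5, 1.5, 150°): beam 1 = 3.6235 ≠ 1.9319 ✗
  (5.5, 1.5, 150°): beam 1 = 2.5882 ≠ 1.9319 ✗
  …
  (7.5, 3.5, 60°): r_1=1.9319, r_2=0.5774, r_3=0.5176, r_4=1.0000, r_5=2.5882, r_6=2.8868, r_7=1.5529 — all match ✓
Unique over the lattice → pose = (7.5, 3.5, 60°).

(x, y, θ) = (7.5, 3.5, 60°)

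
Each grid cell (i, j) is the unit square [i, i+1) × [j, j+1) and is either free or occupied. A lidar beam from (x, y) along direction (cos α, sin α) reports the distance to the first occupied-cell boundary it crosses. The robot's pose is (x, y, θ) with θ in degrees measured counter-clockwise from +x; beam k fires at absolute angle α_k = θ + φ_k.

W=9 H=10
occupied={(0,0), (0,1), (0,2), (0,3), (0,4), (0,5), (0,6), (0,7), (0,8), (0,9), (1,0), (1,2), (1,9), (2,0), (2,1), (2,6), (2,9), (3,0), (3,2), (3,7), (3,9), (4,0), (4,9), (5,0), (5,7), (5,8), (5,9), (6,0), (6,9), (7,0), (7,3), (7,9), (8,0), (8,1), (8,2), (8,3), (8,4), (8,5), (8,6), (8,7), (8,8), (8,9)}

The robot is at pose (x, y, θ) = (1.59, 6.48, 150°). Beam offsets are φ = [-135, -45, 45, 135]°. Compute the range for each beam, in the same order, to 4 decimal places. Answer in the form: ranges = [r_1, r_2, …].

ranges = [0.4245, 2.2796, 0.6108, 4.6380]

beam 1: φ=-135°, α=15°
  dir = (cos 15°, sin 15°) = (0.9659, 0.2588); from cell (1,6)
  next x-line at t=0.4245, next y-line at t=2.0091; Δt_x=1.0353, Δt_y=3.8637
    x: enter (2,6) at t=0.4245 ← occupied
  → r_1 = 0.4245
beam 2: φ=-45°, α=105°
  dir = (cos 105°, sin 105°) = (-0.2588, 0.9659); from cell (1,6)
  next x-line at t=2.2796, next y-line at t=0.5383; Δt_x=3.8637, Δt_y=1.0353
    y: enter (1,7) at t=0.5383
    y: enter (1,8) at t=1.5736
    x: enter (0,8) at t=2.2796 ← occupied
  → r_2 = 2.2796
beam 3: φ=45°, α=195°
  dir = (cos 195°, sin 195°) = (-0.9659, -0.2588); from cell (1,6)
  next x-line at t=0.6108, next y-line at t=1.8546; Δt_x=1.0353, Δt_y=3.8637
    x: enter (0,6) at t=0.6108 ← occupied
  → r_3 = 0.6108
beam 4: φ=135°, α=285°
  dir = (cos 285°, sin 285°) = (0.2588, -0.9659); from cell (1,6)
  next x-line at t=1.5841, next y-line at t=0.4969; Δt_x=3.8637, Δt_y=1.0353
    y: enter (1,5) at t=0.4969
    y: enter (1,4) at t=1.5322
    x: enter (2,4) at t=1.5841
    y: enter (2,3) at t=2.5675
    y: enter (2,2) at t=3.6028
    y: enter (2,1) at t=4.6380 ← occupied
  → r_4 = 4.6380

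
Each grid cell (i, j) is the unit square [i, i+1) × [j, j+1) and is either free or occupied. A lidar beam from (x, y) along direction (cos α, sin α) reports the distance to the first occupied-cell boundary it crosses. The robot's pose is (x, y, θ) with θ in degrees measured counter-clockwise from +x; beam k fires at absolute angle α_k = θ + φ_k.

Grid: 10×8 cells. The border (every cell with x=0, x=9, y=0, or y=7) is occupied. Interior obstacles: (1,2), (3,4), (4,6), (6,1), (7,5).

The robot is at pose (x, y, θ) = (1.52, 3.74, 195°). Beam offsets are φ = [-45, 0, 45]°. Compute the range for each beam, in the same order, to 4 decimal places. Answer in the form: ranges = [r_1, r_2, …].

beam 1: φ=-45°, α=150°
  dir = (cos 150°, sin 150°) = (-0.8660, 0.5000); from cell (1,3)
  next x-line at t=0.6004, next y-line at t=0.5200; Δt_x=1.1547, Δt_y=2.0000
    y: enter (1,4) at t=0.5200
    x: enter (0,4) at t=0.6004 ← occupied
  → r_1 = 0.6004
beam 2: φ=0°, α=195°
  dir = (cos 195°, sin 195°) = (-0.9659, -0.2588); from cell (1,3)
  next x-line at t=0.5383, next y-line at t=2.8591; Δt_x=1.0353, Δt_y=3.8637
    x: enter (0,3) at t=0.5383 ← occupied
  → r_2 = 0.5383
beam 3: φ=45°, α=240°
  dir = (cos 240°, sin 240°) = (-0.5000, -0.8660); from cell (1,3)
  next x-line at t=1.0400, next y-line at t=0.8545; Δt_x=2.0000, Δt_y=1.1547
    y: enter (1,2) at t=0.8545 ← occupied
  → r_3 = 0.8545

ranges = [0.6004, 0.5383, 0.8545]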